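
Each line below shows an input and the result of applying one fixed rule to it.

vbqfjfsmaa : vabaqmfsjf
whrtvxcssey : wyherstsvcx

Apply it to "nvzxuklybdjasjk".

Looking at the pairs, the operation is to take characters alternately from the front and the back (1st, last, 2nd, 2nd-last, ...).
Doing the same to "nvzxuklybdjasjk": "nkvjzsxaujkdlby".

nkvjzsxaujkdlby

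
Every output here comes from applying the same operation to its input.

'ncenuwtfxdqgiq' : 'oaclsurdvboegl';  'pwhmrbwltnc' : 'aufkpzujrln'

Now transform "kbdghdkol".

jzbefbimi

The rule is to swap the first and last characters, then shift every letter 2 places backward in the alphabet (wrapping around).
"kbdghdkol" → "jzbefbimi".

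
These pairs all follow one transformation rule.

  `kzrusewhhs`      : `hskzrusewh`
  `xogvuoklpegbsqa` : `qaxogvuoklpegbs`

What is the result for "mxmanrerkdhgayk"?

Looking at the pairs, the operation is to move the last 2 characters to the front (rotate right by 2).
For "mxmanrerkdhgayk" the result is "ykmxmanrerkdhga".

ykmxmanrerkdhga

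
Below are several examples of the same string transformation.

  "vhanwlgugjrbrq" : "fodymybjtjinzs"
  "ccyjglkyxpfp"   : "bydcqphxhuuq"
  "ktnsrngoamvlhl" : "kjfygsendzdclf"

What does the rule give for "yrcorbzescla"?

gjtrwkudsqju

The rule is to move the first 3 characters to the end (rotate left by 3), then shift every letter 8 places backward in the alphabet (wrapping around).
For "yrcorbzescla", step one produces "orbzesclayrc"; step two turns that into "gjtrwkudsqju".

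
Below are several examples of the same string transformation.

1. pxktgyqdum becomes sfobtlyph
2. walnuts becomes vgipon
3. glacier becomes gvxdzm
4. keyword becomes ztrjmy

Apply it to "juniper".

Each output is the input with this applied: shift every letter 5 places backward in the alphabet (wrapping around), then delete the first character.
Starting from "juniper": after the first operation, "epidkzm"; after the second, "pidkzm".

pidkzm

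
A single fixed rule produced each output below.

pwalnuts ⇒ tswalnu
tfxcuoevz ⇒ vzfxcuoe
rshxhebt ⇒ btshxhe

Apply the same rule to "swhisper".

Each output is the input with this applied: delete the first character, then move the last 2 characters to the front (rotate right by 2).
For "swhisper", step one produces "whisper"; step two turns that into "erwhisp".
(Check on "tfxcuoevz": → "fxcuoevz" → "vzfxcuoe" ✓)

erwhisp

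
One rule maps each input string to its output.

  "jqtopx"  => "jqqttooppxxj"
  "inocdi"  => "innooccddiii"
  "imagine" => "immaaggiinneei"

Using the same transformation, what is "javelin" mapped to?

Looking at the pairs, the operation is to double every character, then move the first character to the end.
For "javelin", step one produces "jjaavveelliinn"; step two turns that into "jaavveelliinnj".

jaavveelliinnj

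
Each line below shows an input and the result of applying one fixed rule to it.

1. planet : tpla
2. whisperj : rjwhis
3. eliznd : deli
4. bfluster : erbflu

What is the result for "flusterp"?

rpflus

Rule — swap the front and back halves of the string, then delete the first 2 characters.
For "flusterp", step one produces "terpflus"; step two turns that into "rpflus".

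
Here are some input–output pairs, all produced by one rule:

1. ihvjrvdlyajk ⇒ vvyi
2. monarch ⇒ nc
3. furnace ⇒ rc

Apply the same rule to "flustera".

ue

The pattern: swap the first and last characters, then keep one character in every 3, starting at position 3 (positions 3rd, 6th, 9th, ...).
Working it through for "flustera": intermediate "alusterf", final "ue".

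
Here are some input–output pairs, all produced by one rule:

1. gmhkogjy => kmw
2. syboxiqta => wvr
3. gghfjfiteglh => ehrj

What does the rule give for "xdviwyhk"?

The transformation: shift every letter 2 places backward in the alphabet (wrapping around), then keep one character in every 3, starting at position 2 (positions 2nd, 5th, 8th, ...).
On "xdviwyhk" that produces "bui".
(Check on "gmhkogjy": → "ekfimehw" → "kmw" ✓)

bui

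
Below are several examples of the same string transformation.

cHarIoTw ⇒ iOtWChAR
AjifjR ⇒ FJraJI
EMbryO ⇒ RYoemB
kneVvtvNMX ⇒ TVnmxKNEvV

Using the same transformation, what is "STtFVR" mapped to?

fvrstT

Looking at the pairs, the operation is to swap the front and back halves of the string, then flip the case of every letter.
Applying that to "STtFVR" gives "fvrstT".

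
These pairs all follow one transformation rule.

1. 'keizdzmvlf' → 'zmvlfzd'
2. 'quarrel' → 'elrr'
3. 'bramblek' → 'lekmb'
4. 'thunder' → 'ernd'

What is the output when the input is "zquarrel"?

relar

The transformation: delete the first 3 characters, then move the first 2 characters to the end (rotate left by 2).
For "zquarrel", step one produces "arrel"; step two turns that into "relar".
(Check on "thunder": → "nder" → "ernd" ✓)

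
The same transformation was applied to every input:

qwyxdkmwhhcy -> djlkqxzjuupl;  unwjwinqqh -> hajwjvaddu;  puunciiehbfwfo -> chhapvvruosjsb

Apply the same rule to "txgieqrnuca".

What's happening: shift every letter 13 places forward in the alphabet (wrapping around) — i.e. ROT13.
So "txgieqrnuca" becomes "gktvrdeahpn".

gktvrdeahpn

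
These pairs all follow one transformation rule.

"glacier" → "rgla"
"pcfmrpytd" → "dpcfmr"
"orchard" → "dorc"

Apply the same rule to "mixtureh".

hmixt

Looking at the pairs, the operation is to move the last character to the front, then delete the last 3 characters.
Working it through for "mixtureh": intermediate "hmixture", final "hmixt".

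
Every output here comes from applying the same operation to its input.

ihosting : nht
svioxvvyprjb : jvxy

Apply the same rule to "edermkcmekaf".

Rule — move the last 2 characters to the front (rotate right by 2), then keep one character in every 3, starting at position 1 (positions 1st, 4th, 7th, ...).
For "edermkcmekaf", step one produces "afedermkcmek"; step two turns that into "admm".

admm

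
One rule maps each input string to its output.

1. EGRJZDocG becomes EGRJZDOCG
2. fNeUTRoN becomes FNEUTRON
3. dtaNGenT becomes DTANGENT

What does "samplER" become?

The pattern: convert every letter to uppercase.
On "samplER" that produces "SAMPLER".

SAMPLER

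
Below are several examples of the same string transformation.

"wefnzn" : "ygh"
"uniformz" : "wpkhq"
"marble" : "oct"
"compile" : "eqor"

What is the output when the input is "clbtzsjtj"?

endvbu

The rule is to delete the last 3 characters, then shift every letter 2 places forward in the alphabet (wrapping around).
Applying both steps to "clbtzsjtj": "clbtzs", then "endvbu".
(Check on "marble": → "mar" → "oct" ✓)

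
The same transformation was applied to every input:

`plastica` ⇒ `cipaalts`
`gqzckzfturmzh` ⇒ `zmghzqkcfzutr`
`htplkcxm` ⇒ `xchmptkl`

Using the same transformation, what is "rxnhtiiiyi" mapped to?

yirinxthii

Each output is the input with this applied: move the last 3 characters to the front (rotate right by 3), then swap each adjacent pair of characters (1↔2, 3↔4, ...).
Applying both steps to "rxnhtiiiyi": "iyirxnhtii", then "yirinxthii".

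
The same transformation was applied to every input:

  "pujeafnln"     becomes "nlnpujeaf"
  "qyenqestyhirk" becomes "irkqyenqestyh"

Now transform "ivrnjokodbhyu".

hyuivrnjokodb

Rule — move the last 3 characters to the front (rotate right by 3).
Applying that to "ivrnjokodbhyu" gives "hyuivrnjokodb".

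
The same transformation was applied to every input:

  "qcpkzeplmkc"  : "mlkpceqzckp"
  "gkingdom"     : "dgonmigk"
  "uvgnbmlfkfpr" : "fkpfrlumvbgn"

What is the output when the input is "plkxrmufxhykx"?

The transformation: move the last 3 characters to the front (rotate right by 3), then take characters alternately from the front and the back (1st, last, 2nd, 2nd-last, ...).
Doing the same to "plkxrmufxhykx": "yhkxxfpulmkrx".

yhkxxfpulmkrx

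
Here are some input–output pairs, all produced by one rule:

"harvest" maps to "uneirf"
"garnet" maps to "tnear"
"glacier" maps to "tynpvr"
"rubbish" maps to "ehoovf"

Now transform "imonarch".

The pattern: delete the last character, then shift every letter 13 places forward in the alphabet (wrapping around) — i.e. ROT13.
So "imonarch" becomes "vzbanep".
(Check on "glacier": → "glacie" → "tynpvr" ✓)

vzbanep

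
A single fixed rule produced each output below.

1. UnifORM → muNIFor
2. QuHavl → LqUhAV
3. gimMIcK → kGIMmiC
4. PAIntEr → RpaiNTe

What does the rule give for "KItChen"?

In each case the input is transformed by: flip the case of every letter, then move the last character to the front.
Starting from "KItChen": after the first operation, "kiTcHEN"; after the second, "NkiTcHE".

NkiTcHE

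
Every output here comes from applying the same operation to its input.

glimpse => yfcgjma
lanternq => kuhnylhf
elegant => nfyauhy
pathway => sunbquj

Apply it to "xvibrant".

npcvluhr

The pattern: shift every letter 6 places backward in the alphabet (wrapping around), then swap the first and last characters.
Starting from "xvibrant": after the first operation, "rpcvluhn"; after the second, "npcvluhr".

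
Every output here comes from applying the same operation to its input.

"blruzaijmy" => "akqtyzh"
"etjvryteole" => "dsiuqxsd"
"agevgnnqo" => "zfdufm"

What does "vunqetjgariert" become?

Each output is the input with this applied: delete the last 3 characters, then shift every letter 1 place backward in the alphabet (wrapping around).
Starting from "vunqetjgariert": after the first operation, "vunqetjgari"; after the second, "utmpdsifzqh".

utmpdsifzqh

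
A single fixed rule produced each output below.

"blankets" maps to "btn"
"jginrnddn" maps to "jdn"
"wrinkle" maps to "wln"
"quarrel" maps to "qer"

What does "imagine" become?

Rule — take characters alternately from the front and the back (1st, last, 2nd, 2nd-last, ...), then keep one character in every 3, starting at position 1 (positions 1st, 4th, 7th, ...).
For "imagine", step one produces "iemnaig"; step two turns that into "ing".

ing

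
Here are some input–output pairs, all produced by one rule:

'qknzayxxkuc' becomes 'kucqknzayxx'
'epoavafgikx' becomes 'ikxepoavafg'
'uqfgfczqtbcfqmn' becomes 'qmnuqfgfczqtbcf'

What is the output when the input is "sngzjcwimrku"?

Rule — move the last 3 characters to the front (rotate right by 3).
Doing the same to "sngzjcwimrku": "rkusngzjcwim".

rkusngzjcwim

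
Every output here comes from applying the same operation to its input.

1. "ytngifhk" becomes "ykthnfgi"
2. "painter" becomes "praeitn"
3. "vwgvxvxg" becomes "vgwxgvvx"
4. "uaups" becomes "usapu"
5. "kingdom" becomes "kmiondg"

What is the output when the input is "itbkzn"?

intzbk

Looking at the pairs, the operation is to take characters alternately from the front and the back (1st, last, 2nd, 2nd-last, ...).
Doing the same to "itbkzn": "intzbk".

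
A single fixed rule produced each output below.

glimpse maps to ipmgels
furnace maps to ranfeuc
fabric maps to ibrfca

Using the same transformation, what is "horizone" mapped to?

oizheonr

In each case the input is transformed by: take characters alternately from the front and the back (1st, last, 2nd, 2nd-last, ...), then move the last 3 characters to the front (rotate right by 3).
"horizone" → "heonroiz" → "oizheonr".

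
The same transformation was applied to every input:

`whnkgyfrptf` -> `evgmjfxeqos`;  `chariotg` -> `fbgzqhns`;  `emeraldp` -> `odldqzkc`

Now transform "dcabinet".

scbzahmd

The pattern: shift every letter 1 place backward in the alphabet (wrapping around), then move the last character to the front.
Starting from "dcabinet": after the first operation, "cbzahmds"; after the second, "scbzahmd".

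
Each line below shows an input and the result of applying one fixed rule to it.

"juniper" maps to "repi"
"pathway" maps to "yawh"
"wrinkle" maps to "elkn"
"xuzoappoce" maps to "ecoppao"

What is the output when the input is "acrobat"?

What's happening: reverse the string, then delete the last 3 characters.
"acrobat" → "taborca" → "tabo".

tabo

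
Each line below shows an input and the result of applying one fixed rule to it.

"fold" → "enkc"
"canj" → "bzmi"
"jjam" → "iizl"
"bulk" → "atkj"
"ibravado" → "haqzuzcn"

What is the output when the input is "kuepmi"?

Rule — shift every letter 1 place backward in the alphabet (wrapping around).
Doing the same to "kuepmi": "jtdolh".

jtdolh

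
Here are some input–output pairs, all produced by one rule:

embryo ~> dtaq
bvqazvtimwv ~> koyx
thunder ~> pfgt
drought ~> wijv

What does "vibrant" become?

What's happening: shift every letter 2 places forward in the alphabet (wrapping around), then keep only the last 4 characters.
On "vibrant": the first step gives "xkdtcpv", and the second then gives "tcpv".
(Check on "bvqazvtimwv": → "dxscbxvkoyx" → "koyx" ✓)

tcpv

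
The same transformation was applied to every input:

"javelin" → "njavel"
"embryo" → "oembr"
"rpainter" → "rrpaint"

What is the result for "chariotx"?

In each case the input is transformed by: move the last 2 characters to the front (rotate right by 2), then delete the first character.
Starting from "chariotx": after the first operation, "txchario"; after the second, "xchario".

xchario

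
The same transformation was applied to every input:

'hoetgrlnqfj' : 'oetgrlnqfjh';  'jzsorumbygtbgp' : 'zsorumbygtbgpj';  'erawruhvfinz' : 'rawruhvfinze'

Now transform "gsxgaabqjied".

sxgaabqjiedg

In each case the input is transformed by: move the first character to the end.
Applying that to "gsxgaabqjied" gives "sxgaabqjiedg".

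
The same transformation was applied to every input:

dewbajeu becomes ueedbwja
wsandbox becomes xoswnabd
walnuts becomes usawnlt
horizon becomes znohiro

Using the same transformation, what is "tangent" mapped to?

etatgnn

In each case the input is transformed by: swap each adjacent pair of characters (1↔2, 3↔4, ...), then move the last 2 characters to the front (rotate right by 2).
Working it through for "tangent": intermediate "atgnnet", final "etatgnn".
(Check on "walnuts": → "awnltus" → "usawnlt" ✓)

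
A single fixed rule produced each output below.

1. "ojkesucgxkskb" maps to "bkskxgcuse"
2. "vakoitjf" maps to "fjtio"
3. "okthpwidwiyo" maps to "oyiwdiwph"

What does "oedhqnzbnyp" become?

The pattern: reverse the string, then delete the last 3 characters.
"oedhqnzbnyp" → "pynbznqhdeo" → "pynbznqh".

pynbznqh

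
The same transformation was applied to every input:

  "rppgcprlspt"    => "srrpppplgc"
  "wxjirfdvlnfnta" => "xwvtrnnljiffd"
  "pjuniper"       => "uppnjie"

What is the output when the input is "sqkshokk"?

The rule is to delete the last character, then sort the characters into reverse alphabetical order.
On "sqkshokk": the first step gives "sqkshok", and the second then gives "ssqokkh".

ssqokkh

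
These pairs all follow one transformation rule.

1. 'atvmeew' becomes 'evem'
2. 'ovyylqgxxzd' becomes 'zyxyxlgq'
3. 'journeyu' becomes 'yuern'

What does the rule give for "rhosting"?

noist

Rule — take characters alternately from the front and the back (1st, last, 2nd, 2nd-last, ...), then delete the first 3 characters.
So "rhosting" becomes "noist".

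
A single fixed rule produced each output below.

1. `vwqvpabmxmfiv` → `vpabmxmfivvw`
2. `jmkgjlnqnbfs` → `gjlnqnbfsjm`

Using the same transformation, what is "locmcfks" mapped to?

Each output is the input with this applied: move the first 2 characters to the end (rotate left by 2), then delete the first character.
Applying both steps to "locmcfks": "cmcfkslo", then "mcfkslo".

mcfkslo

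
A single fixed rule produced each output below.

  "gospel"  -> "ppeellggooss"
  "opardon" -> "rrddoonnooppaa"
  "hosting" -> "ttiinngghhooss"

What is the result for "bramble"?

mmbblleebbrraa

In each case the input is transformed by: move the first 3 characters to the end (rotate left by 3), then double every character.
"bramble" → "mblebra" → "mmbblleebbrraa".
(Check on "gospel": → "pelgos" → "ppeellggooss" ✓)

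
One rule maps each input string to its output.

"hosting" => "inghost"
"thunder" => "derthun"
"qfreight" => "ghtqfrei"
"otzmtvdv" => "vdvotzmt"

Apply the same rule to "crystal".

In each case the input is transformed by: move the last 3 characters to the front (rotate right by 3).
Doing the same to "crystal": "talcrys".

talcrys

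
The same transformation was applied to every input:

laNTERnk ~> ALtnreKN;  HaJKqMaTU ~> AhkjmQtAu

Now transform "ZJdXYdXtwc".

jzxDDyTxCW

What's happening: swap each adjacent pair of characters (1↔2, 3↔4, ...), then flip the case of every letter.
"ZJdXYdXtwc" → "JZXddYtXcw" → "jzxDDyTxCW".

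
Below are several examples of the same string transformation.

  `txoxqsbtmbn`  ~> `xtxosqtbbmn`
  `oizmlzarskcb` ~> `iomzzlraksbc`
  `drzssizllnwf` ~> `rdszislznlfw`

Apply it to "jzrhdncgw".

Each output is the input with this applied: swap each adjacent pair of characters (1↔2, 3↔4, ...).
So "jzrhdncgw" becomes "zjhrndgcw".

zjhrndgcw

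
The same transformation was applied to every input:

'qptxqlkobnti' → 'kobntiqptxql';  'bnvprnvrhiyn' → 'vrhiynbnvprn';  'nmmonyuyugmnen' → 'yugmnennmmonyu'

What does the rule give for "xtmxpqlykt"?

qlyktxtmxp

Each output is the input with this applied: swap the front and back halves of the string.
So "xtmxpqlykt" becomes "qlyktxtmxp".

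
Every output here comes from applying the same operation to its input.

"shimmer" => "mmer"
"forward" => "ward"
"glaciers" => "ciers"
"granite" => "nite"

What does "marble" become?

ble

In each case the input is transformed by: delete the first 3 characters.
Applying that to "marble" gives "ble".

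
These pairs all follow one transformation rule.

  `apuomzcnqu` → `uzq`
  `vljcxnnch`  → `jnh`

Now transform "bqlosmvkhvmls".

lmhl

In each case the input is transformed by: keep one character in every 3, starting at position 3 (positions 3rd, 6th, 9th, ...).
On "bqlosmvkhvmls" that produces "lmhl".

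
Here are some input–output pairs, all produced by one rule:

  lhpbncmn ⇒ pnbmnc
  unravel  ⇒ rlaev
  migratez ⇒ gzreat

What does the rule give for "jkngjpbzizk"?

In each case the input is transformed by: delete the first 2 characters, then take characters alternately from the front and the back (1st, last, 2nd, 2nd-last, ...).
On "jkngjpbzizk": the first step gives "ngjpbzizk", and the second then gives "nkgzjipzb".

nkgzjipzb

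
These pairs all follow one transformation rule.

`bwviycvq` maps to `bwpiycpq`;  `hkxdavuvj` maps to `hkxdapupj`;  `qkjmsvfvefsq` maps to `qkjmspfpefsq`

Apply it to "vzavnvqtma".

pzapnpqtma

What's happening: replace every "v" with "p".
"vzavnvqtma" → "pzapnpqtma".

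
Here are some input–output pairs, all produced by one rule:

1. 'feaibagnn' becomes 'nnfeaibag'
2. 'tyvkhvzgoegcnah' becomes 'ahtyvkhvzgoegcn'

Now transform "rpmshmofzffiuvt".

vtrpmshmofzffiu

What's happening: move the last 2 characters to the front (rotate right by 2).
For "rpmshmofzffiuvt" the result is "vtrpmshmofzffiu".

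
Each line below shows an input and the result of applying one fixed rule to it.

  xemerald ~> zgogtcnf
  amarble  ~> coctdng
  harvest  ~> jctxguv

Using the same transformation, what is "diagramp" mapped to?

fkcitcor

In each case the input is transformed by: shift every letter 2 places forward in the alphabet (wrapping around).
Doing the same to "diagramp": "fkcitcor".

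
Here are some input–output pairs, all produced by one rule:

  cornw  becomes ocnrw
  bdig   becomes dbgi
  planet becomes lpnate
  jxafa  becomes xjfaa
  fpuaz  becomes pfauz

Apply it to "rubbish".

urbbsih

The pattern: swap each adjacent pair of characters (1↔2, 3↔4, ...).
"rubbish" → "urbbsih".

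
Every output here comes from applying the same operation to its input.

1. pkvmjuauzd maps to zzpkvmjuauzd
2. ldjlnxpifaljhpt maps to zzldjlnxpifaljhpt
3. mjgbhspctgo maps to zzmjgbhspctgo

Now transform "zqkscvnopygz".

Rule — prepend "zz".
Applying that to "zqkscvnopygz" gives "zzzqkscvnopygz".

zzzqkscvnopygz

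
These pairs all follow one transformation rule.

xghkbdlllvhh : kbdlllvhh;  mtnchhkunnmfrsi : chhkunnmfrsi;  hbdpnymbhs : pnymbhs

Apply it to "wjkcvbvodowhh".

Looking at the pairs, the operation is to delete the first 3 characters.
Doing the same to "wjkcvbvodowhh": "cvbvodowhh".

cvbvodowhh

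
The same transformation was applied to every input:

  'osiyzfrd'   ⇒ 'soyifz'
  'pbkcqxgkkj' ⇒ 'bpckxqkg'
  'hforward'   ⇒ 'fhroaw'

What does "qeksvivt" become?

Looking at the pairs, the operation is to swap each adjacent pair of characters (1↔2, 3↔4, ...), then delete the last 2 characters.
Starting from "qeksvivt": after the first operation, "eqskivtv"; after the second, "eqskiv".

eqskiv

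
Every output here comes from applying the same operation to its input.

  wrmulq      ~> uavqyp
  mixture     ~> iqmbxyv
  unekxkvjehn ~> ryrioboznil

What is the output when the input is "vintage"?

What's happening: move the last character to the front, then shift every letter 4 places forward in the alphabet (wrapping around).
So "vintage" becomes "izmrxek".

izmrxek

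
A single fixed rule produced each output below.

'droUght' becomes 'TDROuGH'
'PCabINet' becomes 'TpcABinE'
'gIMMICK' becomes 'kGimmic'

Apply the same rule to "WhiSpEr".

The pattern: flip the case of every letter, then move the last character to the front.
On "WhiSpEr" that produces "RwHIsPe".
(Check on "droUght": → "DROuGHT" → "TDROuGH" ✓)

RwHIsPe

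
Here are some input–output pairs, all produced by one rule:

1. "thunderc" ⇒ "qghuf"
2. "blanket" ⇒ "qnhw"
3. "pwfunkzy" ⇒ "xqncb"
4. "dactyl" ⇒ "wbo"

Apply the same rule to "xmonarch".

The rule is to delete the first 3 characters, then shift every letter 3 places forward in the alphabet (wrapping around).
"xmonarch" → "narch" → "qdufk".

qdufk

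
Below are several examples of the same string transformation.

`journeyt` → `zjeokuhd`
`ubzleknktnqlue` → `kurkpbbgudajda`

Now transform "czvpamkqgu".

Rule — take characters alternately from the front and the back (1st, last, 2nd, 2nd-last, ...), then shift every letter 10 places backward in the alphabet (wrapping around).
"czvpamkqgu" → "cuzgvqpkam" → "skpwlgfaqc".

skpwlgfaqc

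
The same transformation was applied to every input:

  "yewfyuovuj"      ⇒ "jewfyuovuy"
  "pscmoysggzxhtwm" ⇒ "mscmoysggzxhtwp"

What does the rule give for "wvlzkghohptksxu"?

uvlzkghohptksxw

What's happening: swap the first and last characters.
So "wvlzkghohptksxu" becomes "uvlzkghohptksxw".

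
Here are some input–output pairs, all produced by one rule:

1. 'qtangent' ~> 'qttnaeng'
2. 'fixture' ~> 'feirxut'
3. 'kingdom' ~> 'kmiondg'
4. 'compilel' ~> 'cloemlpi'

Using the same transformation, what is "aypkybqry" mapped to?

The pattern: take characters alternately from the front and the back (1st, last, 2nd, 2nd-last, ...).
So "aypkybqry" becomes "ayyrpqkby".

ayyrpqkby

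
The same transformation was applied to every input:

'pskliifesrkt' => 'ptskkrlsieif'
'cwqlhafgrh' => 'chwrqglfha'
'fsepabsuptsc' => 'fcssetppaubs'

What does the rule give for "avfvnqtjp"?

apvjftvqn

The transformation: take characters alternately from the front and the back (1st, last, 2nd, 2nd-last, ...).
So "avfvnqtjp" becomes "apvjftvqn".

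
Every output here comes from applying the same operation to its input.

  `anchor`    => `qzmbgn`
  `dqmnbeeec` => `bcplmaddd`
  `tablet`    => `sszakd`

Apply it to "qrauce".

The pattern: shift every letter 1 place backward in the alphabet (wrapping around), then move the last character to the front.
Working it through for "qrauce": intermediate "pqztbd", final "dpqztb".

dpqztb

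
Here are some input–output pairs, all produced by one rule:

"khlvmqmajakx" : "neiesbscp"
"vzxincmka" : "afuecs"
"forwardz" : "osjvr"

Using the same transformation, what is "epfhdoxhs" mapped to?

zvgpzk

Rule — delete the first 3 characters, then shift every letter 8 places backward in the alphabet (wrapping around).
For "epfhdoxhs", step one produces "hdoxhs"; step two turns that into "zvgpzk".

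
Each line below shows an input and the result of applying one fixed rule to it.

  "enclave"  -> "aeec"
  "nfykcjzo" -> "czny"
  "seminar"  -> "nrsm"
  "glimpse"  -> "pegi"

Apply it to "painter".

trpi

The rule is to keep every other character starting from the first (positions 1st, 3rd, 5th, ...), then swap the front and back halves of the string.
For "painter", step one produces "pitr"; step two turns that into "trpi".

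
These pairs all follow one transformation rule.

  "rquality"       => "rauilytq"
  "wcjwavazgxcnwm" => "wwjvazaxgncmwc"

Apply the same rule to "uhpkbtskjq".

ukptbksqjh

The transformation: swap each adjacent pair of characters (1↔2, 3↔4, ...), then move the first character to the end.
For "uhpkbtskjq", step one produces "hukptbksqj"; step two turns that into "ukptbksqjh".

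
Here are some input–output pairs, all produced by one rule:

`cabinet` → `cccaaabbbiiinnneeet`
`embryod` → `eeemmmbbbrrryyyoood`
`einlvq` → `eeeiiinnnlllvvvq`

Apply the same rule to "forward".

fffooorrrwwwaaarrrd

Rule — repeat every character 3 times, then delete the last 2 characters.
For "forward", step one produces "fffooorrrwwwaaarrrddd"; step two turns that into "fffooorrrwwwaaarrrd".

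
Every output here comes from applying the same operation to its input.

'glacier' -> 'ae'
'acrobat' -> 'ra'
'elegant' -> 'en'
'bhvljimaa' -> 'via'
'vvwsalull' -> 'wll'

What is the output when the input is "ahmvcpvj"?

mp

The rule is to keep one character in every 3, starting at position 3 (positions 3rd, 6th, 9th, ...).
On "ahmvcpvj" that produces "mp".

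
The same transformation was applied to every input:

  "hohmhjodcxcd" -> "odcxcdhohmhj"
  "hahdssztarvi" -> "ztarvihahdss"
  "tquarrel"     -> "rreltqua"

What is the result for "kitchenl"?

Each output is the input with this applied: swap the front and back halves of the string.
On "kitchenl" that produces "henlkitc".

henlkitc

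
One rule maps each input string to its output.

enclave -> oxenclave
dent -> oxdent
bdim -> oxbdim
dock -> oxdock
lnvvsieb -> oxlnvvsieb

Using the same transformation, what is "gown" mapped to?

The rule is to prepend "ox".
Applying that to "gown" gives "oxgown".

oxgown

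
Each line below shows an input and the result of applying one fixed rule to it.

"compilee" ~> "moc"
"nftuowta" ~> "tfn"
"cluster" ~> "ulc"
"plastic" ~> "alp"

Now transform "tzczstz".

Rule — reverse the string, then keep only the last 3 characters.
Starting from "tzczstz": after the first operation, "ztszczt"; after the second, "czt".
(Check on "plastic": → "citsalp" → "alp" ✓)

czt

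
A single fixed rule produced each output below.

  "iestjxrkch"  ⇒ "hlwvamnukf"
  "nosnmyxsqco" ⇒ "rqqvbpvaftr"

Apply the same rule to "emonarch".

The pattern: shift every letter 3 places forward in the alphabet (wrapping around), then swap each adjacent pair of characters (1↔2, 3↔4, ...).
Starting from "emonarch": after the first operation, "hprqdufk"; after the second, "phqrudkf".

phqrudkf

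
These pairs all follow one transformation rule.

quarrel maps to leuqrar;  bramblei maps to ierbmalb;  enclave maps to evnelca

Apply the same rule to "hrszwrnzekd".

Each output is the input with this applied: move the last 2 characters to the front (rotate right by 2), then swap each adjacent pair of characters (1↔2, 3↔4, ...).
On "hrszwrnzekd": the first step gives "kdhrszwrnze", and the second then gives "dkrhzsrwzne".

dkrhzsrwzne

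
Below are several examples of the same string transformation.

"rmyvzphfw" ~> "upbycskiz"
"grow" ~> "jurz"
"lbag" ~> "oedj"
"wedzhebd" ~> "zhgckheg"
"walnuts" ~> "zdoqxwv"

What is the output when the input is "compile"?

Rule — shift every letter 3 places forward in the alphabet (wrapping around).
"compile" → "frpsloh".

frpsloh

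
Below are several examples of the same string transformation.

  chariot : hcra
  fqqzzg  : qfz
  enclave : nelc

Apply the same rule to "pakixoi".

What's happening: swap each adjacent pair of characters (1↔2, 3↔4, ...), then delete the last 3 characters.
Working it through for "pakixoi": intermediate "apikoxi", final "apik".

apik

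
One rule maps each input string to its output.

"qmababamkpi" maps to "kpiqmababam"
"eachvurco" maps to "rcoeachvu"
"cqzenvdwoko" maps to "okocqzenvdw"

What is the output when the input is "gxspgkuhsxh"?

The transformation: move the last 3 characters to the front (rotate right by 3).
On "gxspgkuhsxh" that produces "sxhgxspgkuh".

sxhgxspgkuh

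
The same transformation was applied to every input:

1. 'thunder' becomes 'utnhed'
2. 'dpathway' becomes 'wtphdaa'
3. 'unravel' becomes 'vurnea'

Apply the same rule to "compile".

In each case the input is transformed by: delete the last character, then sort the characters into reverse alphabetical order.
So "compile" becomes "pomlic".

pomlic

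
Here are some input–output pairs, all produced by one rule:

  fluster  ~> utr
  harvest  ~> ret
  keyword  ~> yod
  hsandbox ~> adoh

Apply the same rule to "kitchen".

thn

In each case the input is transformed by: move the first character to the end, then keep every other character starting from the second (positions 2nd, 4th, 6th, ...).
For "kitchen", step one produces "itchenk"; step two turns that into "thn".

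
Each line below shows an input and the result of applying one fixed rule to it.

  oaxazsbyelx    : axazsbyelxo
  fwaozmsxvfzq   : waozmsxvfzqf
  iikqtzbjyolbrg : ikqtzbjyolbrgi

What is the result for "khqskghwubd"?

The transformation: move the first character to the end.
On "khqskghwubd" that produces "hqskghwubdk".

hqskghwubdk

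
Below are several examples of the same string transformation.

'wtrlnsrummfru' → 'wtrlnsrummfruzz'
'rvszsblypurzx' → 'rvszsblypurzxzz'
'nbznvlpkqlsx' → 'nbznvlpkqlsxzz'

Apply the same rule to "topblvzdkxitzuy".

topblvzdkxitzuyzz

The rule is to append "zz".
Applying that to "topblvzdkxitzuy" gives "topblvzdkxitzuyzz".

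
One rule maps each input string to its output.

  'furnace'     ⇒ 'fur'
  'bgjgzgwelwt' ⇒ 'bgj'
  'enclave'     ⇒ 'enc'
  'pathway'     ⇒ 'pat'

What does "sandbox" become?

san

Looking at the pairs, the operation is to keep only the first 3 characters.
Applying that to "sandbox" gives "san".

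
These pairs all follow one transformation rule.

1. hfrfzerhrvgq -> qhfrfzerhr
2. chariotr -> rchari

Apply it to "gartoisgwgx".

xgartoisg

What's happening: move the last 3 characters to the front (rotate right by 3), then delete the first 2 characters.
For "gartoisgwgx", step one produces "wgxgartoisg"; step two turns that into "xgartoisg".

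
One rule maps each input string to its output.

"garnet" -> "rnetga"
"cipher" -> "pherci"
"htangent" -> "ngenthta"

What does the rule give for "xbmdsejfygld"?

ejfygldxbmds

What's happening: move the last character to the front, then swap the front and back halves of the string.
Doing the same to "xbmdsejfygld": "ejfygldxbmds".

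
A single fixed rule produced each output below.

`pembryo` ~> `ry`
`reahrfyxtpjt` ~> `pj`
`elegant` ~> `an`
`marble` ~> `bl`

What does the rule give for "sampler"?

In each case the input is transformed by: move the last 3 characters to the front (rotate right by 3), then keep only the first 2 characters.
Starting from "sampler": after the first operation, "lersamp"; after the second, "le".
(Check on "elegant": → "anteleg" → "an" ✓)

le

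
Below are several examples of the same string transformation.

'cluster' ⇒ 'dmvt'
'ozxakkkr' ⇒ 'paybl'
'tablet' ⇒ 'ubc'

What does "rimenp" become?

The transformation: shift every letter 1 place forward in the alphabet (wrapping around), then delete the last 3 characters.
So "rimenp" becomes "sjn".
(Check on "ozxakkkr": → "paybllls" → "paybl" ✓)

sjn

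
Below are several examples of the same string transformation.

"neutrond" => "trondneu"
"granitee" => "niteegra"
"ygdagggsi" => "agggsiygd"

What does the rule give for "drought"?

The pattern: move the first 3 characters to the end (rotate left by 3).
"drought" → "ughtdro".

ughtdro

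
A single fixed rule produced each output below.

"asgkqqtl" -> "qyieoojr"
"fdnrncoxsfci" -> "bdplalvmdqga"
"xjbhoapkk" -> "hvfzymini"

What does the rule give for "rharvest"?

What's happening: shift every letter 2 places backward in the alphabet (wrapping around), then swap each adjacent pair of characters (1↔2, 3↔4, ...).
Starting from "rharvest": after the first operation, "pfyptcqr"; after the second, "fppyctrq".

fppyctrq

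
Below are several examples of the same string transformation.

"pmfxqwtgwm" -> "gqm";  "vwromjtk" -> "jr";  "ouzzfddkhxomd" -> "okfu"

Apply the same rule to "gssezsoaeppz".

The transformation: reverse the string, then keep one character in every 3, starting at position 3 (positions 3rd, 6th, 9th, ...).
"gssezsoaeppz" → "zppeaoszessg" → "poeg".

poeg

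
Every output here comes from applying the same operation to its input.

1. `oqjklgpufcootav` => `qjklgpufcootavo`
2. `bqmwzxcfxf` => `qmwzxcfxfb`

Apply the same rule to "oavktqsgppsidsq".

avktqsgppsidsqo

In each case the input is transformed by: move the first character to the end.
On "oavktqsgppsidsq" that produces "avktqsgppsidsqo".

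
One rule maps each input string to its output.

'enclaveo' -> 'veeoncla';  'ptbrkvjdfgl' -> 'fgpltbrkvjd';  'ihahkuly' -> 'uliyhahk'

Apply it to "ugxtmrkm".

The transformation: swap the first and last characters, then move the last 3 characters to the front (rotate right by 3).
Working it through for "ugxtmrkm": intermediate "mgxtmrku", final "rkumgxtm".

rkumgxtm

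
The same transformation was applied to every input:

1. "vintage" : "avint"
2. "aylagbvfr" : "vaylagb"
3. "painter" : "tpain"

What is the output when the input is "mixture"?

The transformation: delete the last 2 characters, then move the last character to the front.
On "mixture": the first step gives "mixtu", and the second then gives "umixt".

umixt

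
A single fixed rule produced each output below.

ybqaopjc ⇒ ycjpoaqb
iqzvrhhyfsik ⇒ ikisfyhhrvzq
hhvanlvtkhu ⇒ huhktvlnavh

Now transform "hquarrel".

hlerrauq

Looking at the pairs, the operation is to move the first character to the end, then reverse the string.
Working it through for "hquarrel": intermediate "quarrelh", final "hlerrauq".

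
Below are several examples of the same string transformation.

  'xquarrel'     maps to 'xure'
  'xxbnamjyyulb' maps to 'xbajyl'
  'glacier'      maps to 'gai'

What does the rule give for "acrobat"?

Rule — delete the last character, then keep every other character starting from the first (positions 1st, 3rd, 5th, ...).
Working it through for "acrobat": intermediate "acroba", final "arb".

arb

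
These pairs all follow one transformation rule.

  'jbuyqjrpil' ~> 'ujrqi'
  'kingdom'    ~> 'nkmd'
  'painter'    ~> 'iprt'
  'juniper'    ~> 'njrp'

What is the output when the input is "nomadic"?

mncd

The pattern: keep every other character starting from the first (positions 1st, 3rd, 5th, ...), then swap each adjacent pair of characters (1↔2, 3↔4, ...).
"nomadic" → "mncd".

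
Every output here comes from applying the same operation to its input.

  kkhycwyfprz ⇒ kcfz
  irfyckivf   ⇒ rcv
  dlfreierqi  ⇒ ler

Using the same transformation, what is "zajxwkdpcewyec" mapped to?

awpwc

Rule — keep one character in every 3, starting at position 2 (positions 2nd, 5th, 8th, ...).
For "zajxwkdpcewyec" the result is "awpwc".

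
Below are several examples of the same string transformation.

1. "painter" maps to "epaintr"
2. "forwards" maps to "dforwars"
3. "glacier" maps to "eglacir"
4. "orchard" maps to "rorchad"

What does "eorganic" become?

ieorganc

Looking at the pairs, the operation is to move the last character to the front, then swap the first and last characters.
On "eorganic": the first step gives "ceorgani", and the second then gives "ieorganc".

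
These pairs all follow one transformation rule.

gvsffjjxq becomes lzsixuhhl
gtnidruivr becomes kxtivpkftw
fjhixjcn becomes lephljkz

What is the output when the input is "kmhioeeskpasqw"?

In each case the input is transformed by: move the last 3 characters to the front (rotate right by 3), then shift every letter 2 places forward in the alphabet (wrapping around).
Starting from "kmhioeeskpasqw": after the first operation, "sqwkmhioeeskpa"; after the second, "usymojkqggumrc".

usymojkqggumrc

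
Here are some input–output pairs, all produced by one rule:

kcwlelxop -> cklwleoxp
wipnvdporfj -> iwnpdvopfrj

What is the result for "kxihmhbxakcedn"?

The rule is to swap each adjacent pair of characters (1↔2, 3↔4, ...).
Applying that to "kxihmhbxakcedn" gives "xkhihmxbkaecnd".

xkhihmxbkaecnd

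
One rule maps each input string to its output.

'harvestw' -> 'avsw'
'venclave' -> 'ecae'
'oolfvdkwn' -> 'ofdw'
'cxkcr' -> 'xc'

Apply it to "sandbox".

The transformation: keep every other character starting from the second (positions 2nd, 4th, 6th, ...).
On "sandbox" that produces "ado".

ado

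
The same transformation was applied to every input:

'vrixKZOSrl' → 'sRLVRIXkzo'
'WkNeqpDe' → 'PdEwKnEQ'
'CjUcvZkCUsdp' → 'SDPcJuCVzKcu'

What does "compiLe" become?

IlECOMP

Looking at the pairs, the operation is to flip the case of every letter, then move the last 3 characters to the front (rotate right by 3).
So "compiLe" becomes "IlECOMP".
(Check on "vrixKZOSrl": → "VRIXkzosRL" → "sRLVRIXkzo" ✓)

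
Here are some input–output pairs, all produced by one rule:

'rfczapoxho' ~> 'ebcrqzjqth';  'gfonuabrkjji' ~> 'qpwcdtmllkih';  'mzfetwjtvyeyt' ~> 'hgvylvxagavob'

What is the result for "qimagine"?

The rule is to move the first 2 characters to the end (rotate left by 2), then shift every letter 2 places forward in the alphabet (wrapping around).
Doing the same to "qimagine": "ocikpgsk".

ocikpgsk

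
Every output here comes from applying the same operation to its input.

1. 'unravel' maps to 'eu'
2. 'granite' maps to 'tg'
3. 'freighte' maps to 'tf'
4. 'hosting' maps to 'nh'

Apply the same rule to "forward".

rf

The transformation: swap the first and last characters, then keep only the last 2 characters.
For "forward", step one produces "dorwarf"; step two turns that into "rf".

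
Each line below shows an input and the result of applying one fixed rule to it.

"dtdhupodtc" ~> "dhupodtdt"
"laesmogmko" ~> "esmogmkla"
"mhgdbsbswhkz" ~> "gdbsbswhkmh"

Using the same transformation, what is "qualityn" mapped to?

alityqu

Each output is the input with this applied: delete the last character, then move the first 2 characters to the end (rotate left by 2).
"qualityn" → "quality" → "alityqu".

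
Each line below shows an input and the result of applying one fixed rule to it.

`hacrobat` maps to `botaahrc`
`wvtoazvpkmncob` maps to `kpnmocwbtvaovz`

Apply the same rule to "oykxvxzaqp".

The pattern: swap the front and back halves of the string, then swap each adjacent pair of characters (1↔2, 3↔4, ...).
On "oykxvxzaqp" that produces "zxqaopkyvx".

zxqaopkyvx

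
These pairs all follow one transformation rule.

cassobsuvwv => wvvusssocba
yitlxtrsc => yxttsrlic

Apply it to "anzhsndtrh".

What's happening: sort the characters into reverse alphabetical order.
Doing the same to "anzhsndtrh": "ztsrnnhhda".

ztsrnnhhda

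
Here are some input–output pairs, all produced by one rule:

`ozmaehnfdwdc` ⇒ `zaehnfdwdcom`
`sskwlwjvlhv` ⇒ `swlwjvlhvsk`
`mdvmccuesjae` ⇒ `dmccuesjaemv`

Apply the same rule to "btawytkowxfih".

The pattern: move the first 2 characters to the end (rotate left by 2), then swap the first and last characters.
On "btawytkowxfih": the first step gives "awytkowxfihbt", and the second then gives "twytkowxfihba".

twytkowxfihba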